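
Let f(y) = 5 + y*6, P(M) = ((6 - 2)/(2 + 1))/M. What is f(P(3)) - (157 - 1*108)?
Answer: -124/3 ≈ -41.333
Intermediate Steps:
P(M) = 4/(3*M) (P(M) = (4/3)/M = (4*(⅓))/M = 4/(3*M))
f(y) = 5 + 6*y
f(P(3)) - (157 - 1*108) = (5 + 6*((4/3)/3)) - (157 - 1*108) = (5 + 6*((4/3)*(⅓))) - (157 - 108) = (5 + 6*(4/9)) - 1*49 = (5 + 8/3) - 49 = 23/3 - 49 = -124/3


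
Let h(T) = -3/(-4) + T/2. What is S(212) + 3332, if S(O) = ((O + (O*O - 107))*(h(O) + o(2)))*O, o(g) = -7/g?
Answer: 986080893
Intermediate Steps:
h(T) = ¾ + T/2 (h(T) = -3*(-¼) + T*(½) = ¾ + T/2)
S(O) = O*(-11/4 + O/2)*(-107 + O + O²) (S(O) = ((O + (O*O - 107))*((¾ + O/2) - 7/2))*O = ((O + (O² - 107))*((¾ + O/2) - 7*½))*O = ((O + (-107 + O²))*((¾ + O/2) - 7/2))*O = ((-107 + O + O²)*(-11/4 + O/2))*O = ((-11/4 + O/2)*(-107 + O + O²))*O = O*(-11/4 + O/2)*(-107 + O + O²))
S(212) + 3332 = (¼)*212*(1177 - 225*212 - 9*212² + 2*212³) + 3332 = (¼)*212*(1177 - 47700 - 9*44944 + 2*9528128) + 3332 = (¼)*212*(1177 - 47700 - 404496 + 19056256) + 3332 = (¼)*212*18605237 + 3332 = 986077561 + 3332 = 986080893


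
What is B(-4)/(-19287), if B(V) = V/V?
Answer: -1/19287 ≈ -5.1848e-5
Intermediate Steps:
B(V) = 1
B(-4)/(-19287) = 1/(-19287) = 1*(-1/19287) = -1/19287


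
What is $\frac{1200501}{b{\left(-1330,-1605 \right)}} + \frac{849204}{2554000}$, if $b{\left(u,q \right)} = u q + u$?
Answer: $\frac{60971292891}{68106241000} \approx 0.89524$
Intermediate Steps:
$b{\left(u,q \right)} = u + q u$ ($b{\left(u,q \right)} = q u + u = u + q u$)
$\frac{1200501}{b{\left(-1330,-1605 \right)}} + \frac{849204}{2554000} = \frac{1200501}{\left(-1330\right) \left(1 - 1605\right)} + \frac{849204}{2554000} = \frac{1200501}{\left(-1330\right) \left(-1604\right)} + 849204 \cdot \frac{1}{2554000} = \frac{1200501}{2133320} + \frac{212301}{638500} = \frac{60971292891}{68106241000}$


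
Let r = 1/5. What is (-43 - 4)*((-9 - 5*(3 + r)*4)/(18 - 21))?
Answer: -3431/3 ≈ -1143.7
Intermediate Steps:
r = ⅕ ≈ 0.20000
(-43 - 4)*((-9 - 5*(3 + r)*4)/(18 - 21)) = (-43 - 4)*((-9 - 5*(3 + ⅕)*4)/(18 - 21)) = -47*(-9 - 16*4)/(-3) = -47*(-9 - 5*64/5)*(-1)/3 = -47*(-9 - 64)*(-1)/3 = -(-3431)*(-1)/3 = -47*73/3 = -3431/3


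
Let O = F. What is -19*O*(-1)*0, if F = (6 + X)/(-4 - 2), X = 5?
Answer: 0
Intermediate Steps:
F = -11/6 (F = (6 + 5)/(-4 - 2) = 11/(-6) = 11*(-⅙) = -11/6 ≈ -1.8333)
O = -11/6 ≈ -1.8333
-19*O*(-1)*0 = -(-209)*(-1)/6*0 = -19*11/6*0 = -209/6*0 = 0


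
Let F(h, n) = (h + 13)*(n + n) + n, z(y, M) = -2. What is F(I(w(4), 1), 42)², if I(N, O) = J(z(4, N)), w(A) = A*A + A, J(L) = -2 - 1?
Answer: 777924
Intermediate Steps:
J(L) = -3
w(A) = A + A² (w(A) = A² + A = A + A²)
I(N, O) = -3
F(h, n) = n + 2*n*(13 + h) (F(h, n) = (13 + h)*(2*n) + n = 2*n*(13 + h) + n = n + 2*n*(13 + h))
F(I(w(4), 1), 42)² = (42*(27 + 2*(-3)))² = (42*(27 - 6))² = (42*21)² = 882² = 777924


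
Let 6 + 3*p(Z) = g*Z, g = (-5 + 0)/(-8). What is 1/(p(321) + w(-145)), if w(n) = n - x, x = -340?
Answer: 8/2079 ≈ 0.0038480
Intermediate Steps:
g = 5/8 (g = -5*(-⅛) = 5/8 ≈ 0.62500)
w(n) = 340 + n (w(n) = n - 1*(-340) = n + 340 = 340 + n)
p(Z) = -2 + 5*Z/24 (p(Z) = -2 + (5*Z/8)/3 = -2 + 5*Z/24)
1/(p(321) + w(-145)) = 1/((-2 + (5/24)*321) + (340 - 145)) = 1/((-2 + 535/8) + 195) = 1/(519/8 + 195) = 1/(2079/8) = 8/2079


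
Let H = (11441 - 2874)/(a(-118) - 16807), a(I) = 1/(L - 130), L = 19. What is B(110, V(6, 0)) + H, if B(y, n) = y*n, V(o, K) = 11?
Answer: 173569111/143506 ≈ 1209.5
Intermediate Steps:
a(I) = -1/111 (a(I) = 1/(19 - 130) = 1/(-111) = -1/111)
H = -73149/143506 (H = (11441 - 2874)/(-1/111 - 16807) = 8567/(-1865578/111) = 8567*(-111/1865578) = -73149/143506 ≈ -0.50973)
B(y, n) = n*y
B(110, V(6, 0)) + H = 11*110 - 73149/143506 = 1210 - 73149/143506 = 173569111/143506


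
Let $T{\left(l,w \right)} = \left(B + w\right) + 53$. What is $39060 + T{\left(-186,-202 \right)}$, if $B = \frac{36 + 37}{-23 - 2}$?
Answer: $\frac{972702}{25} \approx 38908.0$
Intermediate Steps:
$B = - \frac{73}{25}$ ($B = \frac{73}{-25} = 73 \left(- \frac{1}{25}\right) = - \frac{73}{25} \approx -2.92$)
$T{\left(l,w \right)} = \frac{1252}{25} + w$ ($T{\left(l,w \right)} = \left(- \frac{73}{25} + w\right) + 53 = \frac{1252}{25} + w$)
$39060 + T{\left(-186,-202 \right)} = 39060 + \left(\frac{1252}{25} - 202\right) = 39060 - \frac{3798}{25} = \frac{972702}{25}$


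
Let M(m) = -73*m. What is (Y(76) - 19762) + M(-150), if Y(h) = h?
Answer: -8736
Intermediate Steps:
(Y(76) - 19762) + M(-150) = (76 - 19762) - 73*(-150) = -19686 + 10950 = -8736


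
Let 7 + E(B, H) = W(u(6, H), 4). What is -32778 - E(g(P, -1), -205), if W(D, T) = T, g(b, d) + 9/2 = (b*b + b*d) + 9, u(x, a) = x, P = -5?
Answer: -32775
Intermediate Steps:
g(b, d) = 9/2 + b² + b*d (g(b, d) = -9/2 + ((b*b + b*d) + 9) = -9/2 + ((b² + b*d) + 9) = -9/2 + (9 + b² + b*d) = 9/2 + b² + b*d)
E(B, H) = -3 (E(B, H) = -7 + 4 = -3)
-32778 - E(g(P, -1), -205) = -32778 - 1*(-3) = -32778 + 3 = -32775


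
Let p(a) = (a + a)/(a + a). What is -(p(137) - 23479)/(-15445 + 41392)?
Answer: 7826/8649 ≈ 0.90484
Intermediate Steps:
p(a) = 1 (p(a) = (2*a)/((2*a)) = (2*a)*(1/(2*a)) = 1)
-(p(137) - 23479)/(-15445 + 41392) = -(1 - 23479)/(-15445 + 41392) = -(-23478)/25947 = -1*(-7826/8649) = 7826/8649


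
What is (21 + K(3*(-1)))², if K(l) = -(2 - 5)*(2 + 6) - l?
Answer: 2304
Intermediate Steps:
K(l) = 24 - l (K(l) = -(-3)*8 - l = -1*(-24) - l = 24 - l)
(21 + K(3*(-1)))² = (21 + (24 - 3*(-1)))² = (21 + (24 - 1*(-3)))² = (21 + (24 + 3))² = (21 + 27)² = 48² = 2304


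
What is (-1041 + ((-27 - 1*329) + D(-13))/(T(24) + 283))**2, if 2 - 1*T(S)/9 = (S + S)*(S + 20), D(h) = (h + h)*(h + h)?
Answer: 379248633130249/349951849 ≈ 1.0837e+6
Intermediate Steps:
D(h) = 4*h**2 (D(h) = (2*h)*(2*h) = 4*h**2)
T(S) = 18 - 18*S*(20 + S) (T(S) = 18 - 9*(S + S)*(S + 20) = 18 - 9*2*S*(20 + S) = 18 - 18*S*(20 + S))
(-1041 + ((-27 - 1*329) + D(-13))/(T(24) + 283))**2 = (-1041 + ((-27 - 1*329) + 4*(-13)**2)/((18 - 360*24 - 18*24**2) + 283))**2 = (-1041 + ((-27 - 329) + 4*169)/((18 - 8640 - 18*576) + 283))**2 = (-1041 + (-356 + 676)/((18 - 8640 - 10368) + 283))**2 = (-1041 + 320/(-18990 + 283))**2 = (-1041 + 320/(-18707))**2 = (-1041 + 320*(-1/18707))**2 = (-1041 - 320/18707)**2 = (-19474307/18707)**2 = 379248633130249/349951849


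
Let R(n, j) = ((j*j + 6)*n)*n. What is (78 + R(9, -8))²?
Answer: 33039504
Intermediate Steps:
R(n, j) = n²*(6 + j²) (R(n, j) = ((j² + 6)*n)*n = ((6 + j²)*n)*n = (n*(6 + j²))*n = n²*(6 + j²))
(78 + R(9, -8))² = (78 + 9²*(6 + (-8)²))² = (78 + 81*(6 + 64))² = (78 + 81*70)² = (78 + 5670)² = 5748² = 33039504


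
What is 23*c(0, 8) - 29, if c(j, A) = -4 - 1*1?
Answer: -144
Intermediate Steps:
c(j, A) = -5 (c(j, A) = -4 - 1 = -5)
23*c(0, 8) - 29 = 23*(-5) - 29 = -115 - 29 = -144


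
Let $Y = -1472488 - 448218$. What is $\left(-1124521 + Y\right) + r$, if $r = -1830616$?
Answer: $-4875843$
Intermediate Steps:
$Y = -1920706$ ($Y = -1472488 - 448218 = -1920706$)
$\left(-1124521 + Y\right) + r = \left(-1124521 - 1920706\right) - 1830616 = -3045227 - 1830616 = -4875843$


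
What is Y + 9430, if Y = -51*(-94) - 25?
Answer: 14199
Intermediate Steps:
Y = 4769 (Y = 4794 - 25 = 4769)
Y + 9430 = 4769 + 9430 = 14199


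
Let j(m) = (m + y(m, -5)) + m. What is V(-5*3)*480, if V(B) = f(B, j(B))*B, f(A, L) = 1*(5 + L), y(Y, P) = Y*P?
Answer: -360000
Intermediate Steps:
y(Y, P) = P*Y
j(m) = -3*m (j(m) = (m - 5*m) + m = -4*m + m = -3*m)
f(A, L) = 5 + L
V(B) = B*(5 - 3*B) (V(B) = (5 - 3*B)*B = B*(5 - 3*B))
V(-5*3)*480 = ((-5*3)*(5 - (-15)*3))*480 = -15*(5 - 3*(-15))*480 = -15*(5 + 45)*480 = -15*50*480 = -750*480 = -360000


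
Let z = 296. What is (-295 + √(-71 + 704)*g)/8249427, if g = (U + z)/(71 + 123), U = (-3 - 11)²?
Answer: -295/8249427 + 82*√633/266731473 ≈ -2.8025e-5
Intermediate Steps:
U = 196 (U = (-14)² = 196)
g = 246/97 (g = (196 + 296)/(71 + 123) = 492/194 = 492*(1/194) = 246/97 ≈ 2.5361)
(-295 + √(-71 + 704)*g)/8249427 = (-295 + √(-71 + 704)*(246/97))/8249427 = (-295 + √633*(246/97))*(1/8249427) = (-295 + 246*√633/97)*(1/8249427) = -295/8249427 + 82*√633/266731473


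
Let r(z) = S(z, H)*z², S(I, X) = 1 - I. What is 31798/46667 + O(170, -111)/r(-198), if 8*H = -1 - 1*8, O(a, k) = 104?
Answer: 62020000744/91019270133 ≈ 0.68139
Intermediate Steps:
H = -9/8 (H = (-1 - 1*8)/8 = (-1 - 8)/8 = (⅛)*(-9) = -9/8 ≈ -1.1250)
r(z) = z²*(1 - z) (r(z) = (1 - z)*z² = z²*(1 - z))
31798/46667 + O(170, -111)/r(-198) = 31798/46667 + 104/(((-198)²*(1 - 1*(-198)))) = 31798*(1/46667) + 104/((39204*(1 + 198))) = 31798/46667 + 104/((39204*199)) = 31798/46667 + 104/7801596 = 31798/46667 + 104*(1/7801596) = 31798/46667 + 26/1950399 = 62020000744/91019270133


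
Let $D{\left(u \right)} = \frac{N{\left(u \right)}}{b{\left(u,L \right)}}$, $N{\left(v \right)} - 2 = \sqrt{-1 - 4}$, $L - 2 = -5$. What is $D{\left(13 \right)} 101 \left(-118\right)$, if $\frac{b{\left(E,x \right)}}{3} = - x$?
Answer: $- \frac{23836}{9} - \frac{11918 i \sqrt{5}}{9} \approx -2648.4 - 2961.1 i$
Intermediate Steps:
$L = -3$ ($L = 2 - 5 = -3$)
$N{\left(v \right)} = 2 + i \sqrt{5}$ ($N{\left(v \right)} = 2 + \sqrt{-1 - 4} = 2 + \sqrt{-5} = 2 + i \sqrt{5}$)
$b{\left(E,x \right)} = - 3 x$ ($b{\left(E,x \right)} = 3 \left(- x\right) = - 3 x$)
$D{\left(u \right)} = \frac{2}{9} + \frac{i \sqrt{5}}{9}$ ($D{\left(u \right)} = \frac{2 + i \sqrt{5}}{\left(-3\right) \left(-3\right)} = \frac{2 + i \sqrt{5}}{9} = \left(2 + i \sqrt{5}\right) \frac{1}{9} = \frac{2}{9} + \frac{i \sqrt{5}}{9}$)
$D{\left(13 \right)} 101 \left(-118\right) = \left(\frac{2}{9} + \frac{i \sqrt{5}}{9}\right) 101 \left(-118\right) = \left(\frac{202}{9} + \frac{101 i \sqrt{5}}{9}\right) \left(-118\right) = - \frac{23836}{9} - \frac{11918 i \sqrt{5}}{9}$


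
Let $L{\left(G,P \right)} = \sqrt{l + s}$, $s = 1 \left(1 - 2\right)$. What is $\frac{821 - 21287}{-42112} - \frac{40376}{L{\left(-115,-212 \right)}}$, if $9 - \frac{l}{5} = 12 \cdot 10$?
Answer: $\frac{10233}{21056} + \frac{20188 i \sqrt{139}}{139} \approx 0.48599 + 1712.3 i$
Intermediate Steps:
$l = -555$ ($l = 45 - 5 \cdot 12 \cdot 10 = 45 - 600 = -555$)
$s = -1$ ($s = 1 \left(-1\right) = -1$)
$L{\left(G,P \right)} = 2 i \sqrt{139}$ ($L{\left(G,P \right)} = \sqrt{-555 - 1} = \sqrt{-556} = 2 i \sqrt{139}$)
$\frac{821 - 21287}{-42112} - \frac{40376}{L{\left(-115,-212 \right)}} = \frac{821 - 21287}{-42112} - \frac{40376}{2 i \sqrt{139}} = \left(821 - 21287\right) \left(- \frac{1}{42112}\right) - 40376 \left(- \frac{i \sqrt{139}}{278}\right) = \left(-20466\right) \left(- \frac{1}{42112}\right) + \frac{20188 i \sqrt{139}}{139} = \frac{10233}{21056} + \frac{20188 i \sqrt{139}}{139}$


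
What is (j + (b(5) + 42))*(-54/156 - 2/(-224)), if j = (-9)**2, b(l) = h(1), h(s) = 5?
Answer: -3928/91 ≈ -43.165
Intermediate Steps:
b(l) = 5
j = 81
(j + (b(5) + 42))*(-54/156 - 2/(-224)) = (81 + (5 + 42))*(-54/156 - 2/(-224)) = (81 + 47)*(-54*1/156 - 2*(-1/224)) = 128*(-9/26 + 1/112) = 128*(-491/1456) = -3928/91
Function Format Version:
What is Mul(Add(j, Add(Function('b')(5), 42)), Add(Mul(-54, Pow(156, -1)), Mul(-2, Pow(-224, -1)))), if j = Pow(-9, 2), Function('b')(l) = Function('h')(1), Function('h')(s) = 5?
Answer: Rational(-3928, 91) ≈ -43.165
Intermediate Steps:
Function('b')(l) = 5
j = 81
Mul(Add(j, Add(Function('b')(5), 42)), Add(Mul(-54, Pow(156, -1)), Mul(-2, Pow(-224, -1)))) = Mul(Add(81, Add(5, 42)), Add(Mul(-54, Pow(156, -1)), Mul(-2, Pow(-224, -1)))) = Mul(Add(81, 47), Add(Mul(-54, Rational(1, 156)), Mul(-2, Rational(-1, 224)))) = Mul(128, Add(Rational(-9, 26), Rational(1, 112))) = Mul(128, Rational(-491, 1456)) = Rational(-3928, 91)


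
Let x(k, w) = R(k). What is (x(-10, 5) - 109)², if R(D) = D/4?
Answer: 49729/4 ≈ 12432.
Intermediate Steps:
R(D) = D/4 (R(D) = D*(¼) = D/4)
x(k, w) = k/4
(x(-10, 5) - 109)² = ((¼)*(-10) - 109)² = (-5/2 - 109)² = (-223/2)² = 49729/4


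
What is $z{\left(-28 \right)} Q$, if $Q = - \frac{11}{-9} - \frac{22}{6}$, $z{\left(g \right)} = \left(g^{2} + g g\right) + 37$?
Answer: $- \frac{11770}{3} \approx -3923.3$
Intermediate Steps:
$z{\left(g \right)} = 37 + 2 g^{2}$ ($z{\left(g \right)} = \left(g^{2} + g^{2}\right) + 37 = 2 g^{2} + 37 = 37 + 2 g^{2}$)
$Q = - \frac{22}{9}$ ($Q = \left(-11\right) \left(- \frac{1}{9}\right) - \frac{11}{3} = \frac{11}{9} - \frac{11}{3} = - \frac{22}{9} \approx -2.4444$)
$z{\left(-28 \right)} Q = \left(37 + 2 \left(-28\right)^{2}\right) \left(- \frac{22}{9}\right) = \left(37 + 2 \cdot 784\right) \left(- \frac{22}{9}\right) = \left(37 + 1568\right) \left(- \frac{22}{9}\right) = 1605 \left(- \frac{22}{9}\right) = - \frac{11770}{3}$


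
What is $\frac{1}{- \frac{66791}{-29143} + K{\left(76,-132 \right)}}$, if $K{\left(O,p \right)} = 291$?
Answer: $\frac{29143}{8547404} \approx 0.0034096$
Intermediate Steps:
$\frac{1}{- \frac{66791}{-29143} + K{\left(76,-132 \right)}} = \frac{1}{- \frac{66791}{-29143} + 291} = \frac{1}{\left(-66791\right) \left(- \frac{1}{29143}\right) + 291} = \frac{1}{\frac{66791}{29143} + 291} = \frac{1}{\frac{8547404}{29143}} = \frac{29143}{8547404}$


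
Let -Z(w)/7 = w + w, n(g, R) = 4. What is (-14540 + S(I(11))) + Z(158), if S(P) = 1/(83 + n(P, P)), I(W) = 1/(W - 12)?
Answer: -1457423/87 ≈ -16752.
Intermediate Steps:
I(W) = 1/(-12 + W)
Z(w) = -14*w (Z(w) = -7*(w + w) = -14*w)
S(P) = 1/87 (S(P) = 1/(83 + 4) = 1/87)
(-14540 + S(I(11))) + Z(158) = (-14540 + 1/87) - 14*158 = -1264979/87 - 2212 = -1457423/87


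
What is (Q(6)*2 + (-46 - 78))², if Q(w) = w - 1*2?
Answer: 13456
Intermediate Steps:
Q(w) = -2 + w (Q(w) = w - 2 = -2 + w)
(Q(6)*2 + (-46 - 78))² = ((-2 + 6)*2 + (-46 - 78))² = (4*2 - 124)² = (8 - 124)² = (-116)² = 13456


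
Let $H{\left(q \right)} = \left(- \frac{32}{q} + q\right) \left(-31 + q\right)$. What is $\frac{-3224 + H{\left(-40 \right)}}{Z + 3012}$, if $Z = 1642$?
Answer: $- \frac{1102}{11635} \approx -0.094714$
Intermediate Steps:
$H{\left(q \right)} = \left(-31 + q\right) \left(q - \frac{32}{q}\right)$ ($H{\left(q \right)} = \left(q - \frac{32}{q}\right) \left(-31 + q\right) = \left(-31 + q\right) \left(q - \frac{32}{q}\right)$)
$\frac{-3224 + H{\left(-40 \right)}}{Z + 3012} = \frac{-3224 + \left(-32 + \left(-40\right)^{2} - -1240 + \frac{992}{-40}\right)}{1642 + 3012} = \frac{-3224 + \left(-32 + 1600 + 1240 + 992 \left(- \frac{1}{40}\right)\right)}{4654} = \left(-3224 + \left(-32 + 1600 + 1240 - \frac{124}{5}\right)\right) \frac{1}{4654} = \left(-3224 + \frac{13916}{5}\right) \frac{1}{4654} = \left(- \frac{2204}{5}\right) \frac{1}{4654} = - \frac{1102}{11635}$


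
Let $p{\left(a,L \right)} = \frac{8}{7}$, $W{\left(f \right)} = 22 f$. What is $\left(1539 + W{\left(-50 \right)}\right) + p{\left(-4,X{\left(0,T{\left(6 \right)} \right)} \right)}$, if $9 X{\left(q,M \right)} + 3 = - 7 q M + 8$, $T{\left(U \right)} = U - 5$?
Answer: $\frac{3081}{7} \approx 440.14$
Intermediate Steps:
$T{\left(U \right)} = -5 + U$
$X{\left(q,M \right)} = \frac{5}{9} - \frac{7 M q}{9}$ ($X{\left(q,M \right)} = - \frac{1}{3} + \frac{- 7 q M + 8}{9} = - \frac{1}{3} + \frac{- 7 M q + 8}{9} = - \frac{1}{3} + \frac{8 - 7 M q}{9} = - \frac{1}{3} - \left(- \frac{8}{9} + \frac{7 M q}{9}\right) = \frac{5}{9} - \frac{7 M q}{9}$)
$p{\left(a,L \right)} = \frac{8}{7}$ ($p{\left(a,L \right)} = 8 \cdot \frac{1}{7} = \frac{8}{7}$)
$\left(1539 + W{\left(-50 \right)}\right) + p{\left(-4,X{\left(0,T{\left(6 \right)} \right)} \right)} = \left(1539 + 22 \left(-50\right)\right) + \frac{8}{7} = \left(1539 - 1100\right) + \frac{8}{7} = 439 + \frac{8}{7} = \frac{3081}{7}$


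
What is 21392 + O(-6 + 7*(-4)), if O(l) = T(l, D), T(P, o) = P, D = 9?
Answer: 21358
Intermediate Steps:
O(l) = l
21392 + O(-6 + 7*(-4)) = 21392 + (-6 + 7*(-4)) = 21392 + (-6 - 28) = 21392 - 34 = 21358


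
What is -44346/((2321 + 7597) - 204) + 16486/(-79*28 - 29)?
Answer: -43254065/3628179 ≈ -11.922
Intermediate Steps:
-44346/((2321 + 7597) - 204) + 16486/(-79*28 - 29) = -44346/(9918 - 204) + 16486/(-2212 - 29) = -44346/9714 + 16486/(-2241) = -44346*1/9714 + 16486*(-1/2241) = -7391/1619 - 16486/2241 = -43254065/3628179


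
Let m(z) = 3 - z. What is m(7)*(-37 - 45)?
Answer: 328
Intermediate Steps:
m(7)*(-37 - 45) = (3 - 1*7)*(-37 - 45) = (3 - 7)*(-82) = -4*(-82) = 328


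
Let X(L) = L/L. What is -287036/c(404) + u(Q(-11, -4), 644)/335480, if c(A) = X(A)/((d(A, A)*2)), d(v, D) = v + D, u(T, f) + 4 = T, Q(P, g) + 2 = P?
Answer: -155612457044497/335480 ≈ -4.6385e+8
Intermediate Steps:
Q(P, g) = -2 + P
u(T, f) = -4 + T
X(L) = 1
d(v, D) = D + v
c(A) = 1/(4*A) (c(A) = 1/((A + A)*2) = 1/((2*A)*2) = 1/(4*A))
-287036/c(404) + u(Q(-11, -4), 644)/335480 = -287036/((¼)/404) + (-4 + (-2 - 11))/335480 = -287036/((¼)*(1/404)) + (-4 - 13)*(1/335480) = -287036/1/1616 - 17*1/335480 = -287036*1616 - 17/335480 = -463850176 - 17/335480 = -155612457044497/335480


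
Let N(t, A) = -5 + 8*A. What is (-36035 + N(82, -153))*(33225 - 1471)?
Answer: -1183281056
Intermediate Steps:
(-36035 + N(82, -153))*(33225 - 1471) = (-36035 + (-5 + 8*(-153)))*(33225 - 1471) = (-36035 + (-5 - 1224))*31754 = (-36035 - 1229)*31754 = -37264*31754 = -1183281056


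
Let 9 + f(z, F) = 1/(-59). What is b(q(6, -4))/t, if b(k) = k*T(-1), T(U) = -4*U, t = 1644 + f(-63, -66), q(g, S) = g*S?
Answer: -354/6029 ≈ -0.058716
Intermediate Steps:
f(z, F) = -532/59 (f(z, F) = -9 + 1/(-59) = -9 - 1/59 = -532/59)
q(g, S) = S*g
t = 96464/59 (t = 1644 - 532/59 = 96464/59 ≈ 1635.0)
b(k) = 4*k (b(k) = k*(-4*(-1)) = k*4 = 4*k)
b(q(6, -4))/t = (4*(-4*6))/(96464/59) = (4*(-24))*(59/96464) = -96*59/96464 = -354/6029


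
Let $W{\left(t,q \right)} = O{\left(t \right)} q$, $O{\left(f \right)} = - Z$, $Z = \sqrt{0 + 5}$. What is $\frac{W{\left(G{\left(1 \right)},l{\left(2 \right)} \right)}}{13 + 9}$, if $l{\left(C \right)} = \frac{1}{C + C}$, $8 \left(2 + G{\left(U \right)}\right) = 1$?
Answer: $- \frac{\sqrt{5}}{88} \approx -0.02541$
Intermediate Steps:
$Z = \sqrt{5} \approx 2.2361$
$G{\left(U \right)} = - \frac{15}{8}$ ($G{\left(U \right)} = -2 + \frac{1}{8} \cdot 1 = -2 + \frac{1}{8} = - \frac{15}{8}$)
$O{\left(f \right)} = - \sqrt{5}$
$l{\left(C \right)} = \frac{1}{2 C}$
$W{\left(t,q \right)} = - q \sqrt{5}$ ($W{\left(t,q \right)} = - \sqrt{5} q = - q \sqrt{5}$)
$\frac{W{\left(G{\left(1 \right)},l{\left(2 \right)} \right)}}{13 + 9} = \frac{\left(-1\right) \frac{1}{2 \cdot 2} \sqrt{5}}{13 + 9} = \frac{\left(-1\right) \frac{1}{2} \cdot \frac{1}{2} \sqrt{5}}{22} = \left(-1\right) \frac{1}{4} \sqrt{5} \cdot \frac{1}{22} = - \frac{\sqrt{5}}{4} \cdot \frac{1}{22} = - \frac{\sqrt{5}}{88}$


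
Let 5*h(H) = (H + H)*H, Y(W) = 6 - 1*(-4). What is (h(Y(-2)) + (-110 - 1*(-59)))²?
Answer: 121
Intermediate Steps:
Y(W) = 10 (Y(W) = 6 + 4 = 10)
h(H) = 2*H²/5 (h(H) = ((H + H)*H)/5 = ((2*H)*H)/5 = (2*H²)/5 = 2*H²/5)
(h(Y(-2)) + (-110 - 1*(-59)))² = ((⅖)*10² + (-110 - 1*(-59)))² = ((⅖)*100 + (-110 + 59))² = (40 - 51)² = (-11)² = 121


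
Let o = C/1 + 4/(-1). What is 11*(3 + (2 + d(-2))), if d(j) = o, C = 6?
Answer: 77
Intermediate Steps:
o = 2 (o = 6/1 + 4/(-1) = 6*1 + 4*(-1) = 6 - 4 = 2)
d(j) = 2
11*(3 + (2 + d(-2))) = 11*(3 + (2 + 2)) = 11*(3 + 4) = 11*7 = 77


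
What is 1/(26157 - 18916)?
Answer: 1/7241 ≈ 0.00013810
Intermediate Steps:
1/(26157 - 18916) = 1/7241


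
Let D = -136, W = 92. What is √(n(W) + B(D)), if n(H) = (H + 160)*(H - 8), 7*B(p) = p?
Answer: 2*√259070/7 ≈ 145.43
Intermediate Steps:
B(p) = p/7
n(H) = (-8 + H)*(160 + H) (n(H) = (160 + H)*(-8 + H) = (-8 + H)*(160 + H))
√(n(W) + B(D)) = √((-1280 + 92² + 152*92) + (⅐)*(-136)) = √((-1280 + 8464 + 13984) - 136/7) = √(21168 - 136/7) = √(148040/7) = 2*√259070/7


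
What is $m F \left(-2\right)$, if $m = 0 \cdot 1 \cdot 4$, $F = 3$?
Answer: $0$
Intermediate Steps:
$m = 0$ ($m = 0 \cdot 4 = 0$)
$m F \left(-2\right) = 0 \cdot 3 \left(-2\right) = 0 \left(-2\right) = 0$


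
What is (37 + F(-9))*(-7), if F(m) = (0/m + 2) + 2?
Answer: -287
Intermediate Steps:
F(m) = 4 (F(m) = (0 + 2) + 2 = 2 + 2 = 4)
(37 + F(-9))*(-7) = (37 + 4)*(-7) = 41*(-7) = -287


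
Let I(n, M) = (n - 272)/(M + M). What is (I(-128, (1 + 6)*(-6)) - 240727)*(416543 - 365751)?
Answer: -36680291752/3 ≈ -1.2227e+10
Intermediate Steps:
I(n, M) = (-272 + n)/(2*M) (I(n, M) = (-272 + n)/((2*M)) = (-272 + n)*(1/(2*M)) = (-272 + n)/(2*M))
(I(-128, (1 + 6)*(-6)) - 240727)*(416543 - 365751) = ((-272 - 128)/(2*(((1 + 6)*(-6)))) - 240727)*(416543 - 365751) = ((1/2)*(-400)/(7*(-6)) - 240727)*50792 = ((1/2)*(-400)/(-42) - 240727)*50792 = ((1/2)*(-1/42)*(-400) - 240727)*50792 = (100/21 - 240727)*50792 = -5055167/21*50792 = -36680291752/3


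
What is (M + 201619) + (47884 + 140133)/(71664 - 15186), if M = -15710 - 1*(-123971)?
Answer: 17501590657/56478 ≈ 3.0988e+5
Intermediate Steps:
M = 108261 (M = -15710 + 123971 = 108261)
(M + 201619) + (47884 + 140133)/(71664 - 15186) = (108261 + 201619) + (47884 + 140133)/(71664 - 15186) = 309880 + 188017/56478 = 17501590657/56478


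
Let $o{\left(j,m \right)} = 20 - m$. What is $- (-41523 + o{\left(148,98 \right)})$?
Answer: $41601$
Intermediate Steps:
$- (-41523 + o{\left(148,98 \right)}) = - (-41523 + \left(20 - 98\right)) = - (-41523 - 78) = \left(-1\right) \left(-41601\right) = 41601$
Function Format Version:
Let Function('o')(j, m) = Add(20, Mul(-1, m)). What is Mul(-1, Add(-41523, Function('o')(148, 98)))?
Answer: 41601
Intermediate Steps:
Mul(-1, Add(-41523, Function('o')(148, 98))) = Mul(-1, Add(-41523, Add(20, Mul(-1, 98)))) = Mul(-1, Add(-41523, Add(20, -98))) = Mul(-1, Add(-41523, -78)) = Mul(-1, -41601) = 41601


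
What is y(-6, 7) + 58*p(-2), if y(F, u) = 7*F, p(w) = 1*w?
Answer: -158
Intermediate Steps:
p(w) = w
y(-6, 7) + 58*p(-2) = 7*(-6) + 58*(-2) = -42 - 116 = -158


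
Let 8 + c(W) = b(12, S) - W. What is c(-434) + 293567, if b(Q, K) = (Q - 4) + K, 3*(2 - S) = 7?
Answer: 882002/3 ≈ 2.9400e+5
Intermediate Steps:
S = -1/3 (S = 2 - 1/3*7 = 2 - 7/3 = -1/3 ≈ -0.33333)
b(Q, K) = -4 + K + Q (b(Q, K) = (-4 + Q) + K = -4 + K + Q)
c(W) = -1/3 - W (c(W) = -8 + ((-4 - 1/3 + 12) - W) = -8 + (23/3 - W) = -1/3 - W)
c(-434) + 293567 = (-1/3 - 1*(-434)) + 293567 = (-1/3 + 434) + 293567 = 1301/3 + 293567 = 882002/3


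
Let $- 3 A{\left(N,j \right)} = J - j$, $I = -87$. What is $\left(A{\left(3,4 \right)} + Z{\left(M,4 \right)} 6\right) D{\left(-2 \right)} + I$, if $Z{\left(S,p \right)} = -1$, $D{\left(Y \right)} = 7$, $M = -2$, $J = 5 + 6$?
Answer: $- \frac{436}{3} \approx -145.33$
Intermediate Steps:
$J = 11$
$A{\left(N,j \right)} = - \frac{11}{3} + \frac{j}{3}$ ($A{\left(N,j \right)} = - \frac{11 - j}{3} = - \frac{11}{3} + \frac{j}{3}$)
$\left(A{\left(3,4 \right)} + Z{\left(M,4 \right)} 6\right) D{\left(-2 \right)} + I = \left(\left(- \frac{11}{3} + \frac{1}{3} \cdot 4\right) - 6\right) 7 - 87 = \left(\left(- \frac{11}{3} + \frac{4}{3}\right) - 6\right) 7 - 87 = \left(- \frac{7}{3} - 6\right) 7 - 87 = \left(- \frac{25}{3}\right) 7 - 87 = - \frac{175}{3} - 87 = - \frac{436}{3}$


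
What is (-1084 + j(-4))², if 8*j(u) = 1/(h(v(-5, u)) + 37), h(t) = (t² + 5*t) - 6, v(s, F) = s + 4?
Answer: 54822944449/46656 ≈ 1.1750e+6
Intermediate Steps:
v(s, F) = 4 + s
h(t) = -6 + t² + 5*t
j(u) = 1/216 (j(u) = 1/(8*((-6 + (4 - 5)² + 5*(4 - 5)) + 37)) = 1/(8*((-6 + (-1)² + 5*(-1)) + 37)) = 1/(8*((-6 + 1 - 5) + 37)) = 1/(8*(-10 + 37)) = (⅛)/27 = (⅛)*(1/27) = 1/216)
(-1084 + j(-4))² = (-1084 + 1/216)² = (-234143/216)² = 54822944449/46656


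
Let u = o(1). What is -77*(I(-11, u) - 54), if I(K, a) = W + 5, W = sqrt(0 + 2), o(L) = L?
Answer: 3773 - 77*sqrt(2) ≈ 3664.1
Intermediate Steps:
u = 1
W = sqrt(2) ≈ 1.4142
I(K, a) = 5 + sqrt(2) (I(K, a) = sqrt(2) + 5 = 5 + sqrt(2))
-77*(I(-11, u) - 54) = -77*((5 + sqrt(2)) - 54) = -77*(-49 + sqrt(2)) = 3773 - 77*sqrt(2)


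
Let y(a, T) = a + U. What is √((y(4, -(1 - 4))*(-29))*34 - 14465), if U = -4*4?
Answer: I*√2633 ≈ 51.313*I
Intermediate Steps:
U = -16
y(a, T) = -16 + a (y(a, T) = a - 16 = -16 + a)
√((y(4, -(1 - 4))*(-29))*34 - 14465) = √(((-16 + 4)*(-29))*34 - 14465) = √(-12*(-29)*34 - 14465) = √(348*34 - 14465) = √(11832 - 14465) = √(-2633) = I*√2633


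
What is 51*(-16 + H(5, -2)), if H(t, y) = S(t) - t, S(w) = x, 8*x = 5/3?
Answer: -8483/8 ≈ -1060.4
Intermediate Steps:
x = 5/24 (x = (5/3)/8 = (5*(1/3))/8 = (1/8)*(5/3) = 5/24 ≈ 0.20833)
S(w) = 5/24
H(t, y) = 5/24 - t
51*(-16 + H(5, -2)) = 51*(-16 + (5/24 - 1*5)) = 51*(-16 + (5/24 - 5)) = 51*(-16 - 115/24) = 51*(-499/24) = -8483/8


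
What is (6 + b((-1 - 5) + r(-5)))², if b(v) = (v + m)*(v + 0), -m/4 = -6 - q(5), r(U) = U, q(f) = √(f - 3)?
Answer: 22641 + 12056*√2 ≈ 39691.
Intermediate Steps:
q(f) = √(-3 + f)
m = 24 + 4*√2 (m = -4*(-6 - √(-3 + 5)) = -4*(-6 - √2) = 24 + 4*√2 ≈ 29.657)
b(v) = v*(24 + v + 4*√2) (b(v) = (v + (24 + 4*√2))*(v + 0) = (24 + v + 4*√2)*v = v*(24 + v + 4*√2))
(6 + b((-1 - 5) + r(-5)))² = (6 + ((-1 - 5) - 5)*(24 + ((-1 - 5) - 5) + 4*√2))² = (6 + (-6 - 5)*(24 + (-6 - 5) + 4*√2))² = (6 - 11*(24 - 11 + 4*√2))² = (6 - 11*(13 + 4*√2))² = (6 + (-143 - 44*√2))² = (-137 - 44*√2)²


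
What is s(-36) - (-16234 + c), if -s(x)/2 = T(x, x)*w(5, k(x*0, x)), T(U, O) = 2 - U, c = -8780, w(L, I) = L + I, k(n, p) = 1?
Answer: 24558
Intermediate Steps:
w(L, I) = I + L
s(x) = -24 + 12*x (s(x) = -2*(2 - x)*(1 + 5) = -2*(2 - x)*6 = -2*(12 - 6*x) = -24 + 12*x)
s(-36) - (-16234 + c) = (-24 + 12*(-36)) - (-16234 - 8780) = (-24 - 432) - 1*(-25014) = -456 + 25014 = 24558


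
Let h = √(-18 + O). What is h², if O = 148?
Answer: 130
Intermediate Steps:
h = √130 (h = √(-18 + 148) = √130 ≈ 11.402)
h² = (√130)² = 130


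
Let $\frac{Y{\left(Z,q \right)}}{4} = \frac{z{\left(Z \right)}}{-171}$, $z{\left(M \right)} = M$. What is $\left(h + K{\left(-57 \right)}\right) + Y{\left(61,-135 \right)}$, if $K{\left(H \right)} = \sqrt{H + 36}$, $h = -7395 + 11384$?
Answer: $\frac{681875}{171} + i \sqrt{21} \approx 3987.6 + 4.5826 i$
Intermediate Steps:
$Y{\left(Z,q \right)} = - \frac{4 Z}{171}$ ($Y{\left(Z,q \right)} = 4 \frac{Z}{-171} = 4 Z \left(- \frac{1}{171}\right) = 4 \left(- \frac{Z}{171}\right) = - \frac{4 Z}{171}$)
$h = 3989$
$K{\left(H \right)} = \sqrt{36 + H}$
$\left(h + K{\left(-57 \right)}\right) + Y{\left(61,-135 \right)} = \left(3989 + \sqrt{36 - 57}\right) - \frac{244}{171} = \left(3989 + \sqrt{-21}\right) - \frac{244}{171} = \left(3989 + i \sqrt{21}\right) - \frac{244}{171} = \frac{681875}{171} + i \sqrt{21}$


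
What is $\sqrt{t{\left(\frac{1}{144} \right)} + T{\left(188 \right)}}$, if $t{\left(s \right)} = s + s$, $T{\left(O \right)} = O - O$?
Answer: $\frac{\sqrt{2}}{12} \approx 0.11785$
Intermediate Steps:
$T{\left(O \right)} = 0$
$t{\left(s \right)} = 2 s$
$\sqrt{t{\left(\frac{1}{144} \right)} + T{\left(188 \right)}} = \sqrt{\frac{2}{144} + 0} = \sqrt{2 \cdot \frac{1}{144} + 0} = \sqrt{\frac{1}{72} + 0} = \sqrt{\frac{1}{72}} = \frac{\sqrt{2}}{12}$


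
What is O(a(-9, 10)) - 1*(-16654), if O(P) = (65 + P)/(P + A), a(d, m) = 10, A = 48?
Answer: 966007/58 ≈ 16655.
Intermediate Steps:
O(P) = (65 + P)/(48 + P) (O(P) = (65 + P)/(P + 48) = (65 + P)/(48 + P))
O(a(-9, 10)) - 1*(-16654) = (65 + 10)/(48 + 10) - 1*(-16654) = 75/58 + 16654 = 966007/58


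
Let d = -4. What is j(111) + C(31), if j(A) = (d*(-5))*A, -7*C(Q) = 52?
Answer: 15488/7 ≈ 2212.6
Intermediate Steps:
C(Q) = -52/7 (C(Q) = -⅐*52 = -52/7)
j(A) = 20*A (j(A) = (-4*(-5))*A = 20*A)
j(111) + C(31) = 20*111 - 52/7 = 2220 - 52/7 = 15488/7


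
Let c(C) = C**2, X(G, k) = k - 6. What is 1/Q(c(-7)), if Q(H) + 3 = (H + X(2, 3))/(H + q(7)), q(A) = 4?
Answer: -53/113 ≈ -0.46903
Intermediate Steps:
X(G, k) = -6 + k
Q(H) = -3 + (-3 + H)/(4 + H) (Q(H) = -3 + (H + (-6 + 3))/(H + 4) = -3 + (H - 3)/(4 + H) = -3 + (-3 + H)/(4 + H))
1/Q(c(-7)) = 1/((-15 - 2*(-7)**2)/(4 + (-7)**2)) = 1/((-15 - 2*49)/(4 + 49)) = 1/((-15 - 98)/53) = 1/((1/53)*(-113)) = 1/(-113/53) = -53/113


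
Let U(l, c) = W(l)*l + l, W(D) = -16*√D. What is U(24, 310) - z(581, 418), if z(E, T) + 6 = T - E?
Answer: 193 - 768*√6 ≈ -1688.2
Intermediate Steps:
z(E, T) = -6 + T - E (z(E, T) = -6 + (T - E) = -6 + T - E)
U(l, c) = l - 16*l^(3/2) (U(l, c) = (-16*√l)*l + l = -16*l^(3/2) + l = l - 16*l^(3/2))
U(24, 310) - z(581, 418) = (24 - 768*√6) - (-6 + 418 - 1*581) = (24 - 768*√6) - (-6 + 418 - 581) = (24 - 768*√6) - 1*(-169) = (24 - 768*√6) + 169 = 193 - 768*√6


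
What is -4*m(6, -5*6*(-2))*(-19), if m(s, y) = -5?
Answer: -380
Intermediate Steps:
-4*m(6, -5*6*(-2))*(-19) = -4*(-5)*(-19) = 20*(-19) = -380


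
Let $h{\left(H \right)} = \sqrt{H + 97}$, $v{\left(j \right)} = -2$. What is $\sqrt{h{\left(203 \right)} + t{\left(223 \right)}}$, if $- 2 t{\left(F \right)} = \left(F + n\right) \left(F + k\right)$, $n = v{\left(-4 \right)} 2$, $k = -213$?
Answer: $\sqrt{-1095 + 10 \sqrt{3}} \approx 32.828 i$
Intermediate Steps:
$n = -4$ ($n = \left(-2\right) 2 = -4$)
$h{\left(H \right)} = \sqrt{97 + H}$
$t{\left(F \right)} = - \frac{\left(-213 + F\right) \left(-4 + F\right)}{2}$ ($t{\left(F \right)} = - \frac{\left(F - 4\right) \left(F - 213\right)}{2} = - \frac{\left(-4 + F\right) \left(-213 + F\right)}{2} = - \frac{\left(-213 + F\right) \left(-4 + F\right)}{2}$)
$\sqrt{h{\left(203 \right)} + t{\left(223 \right)}} = \sqrt{\sqrt{97 + 203} - \left(- \frac{47539}{2} + \frac{49729}{2}\right)} = \sqrt{\sqrt{300} - 1095} = \sqrt{10 \sqrt{3} - 1095} = \sqrt{-1095 + 10 \sqrt{3}}$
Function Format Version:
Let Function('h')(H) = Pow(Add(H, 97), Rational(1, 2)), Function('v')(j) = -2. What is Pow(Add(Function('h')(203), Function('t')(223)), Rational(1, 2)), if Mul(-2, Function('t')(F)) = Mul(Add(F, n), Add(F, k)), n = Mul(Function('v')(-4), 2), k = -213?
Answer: Pow(Add(-1095, Mul(10, Pow(3, Rational(1, 2)))), Rational(1, 2)) ≈ Mul(32.828, I)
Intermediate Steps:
n = -4 (n = Mul(-2, 2) = -4)
Function('h')(H) = Pow(Add(97, H), Rational(1, 2))
Function('t')(F) = Mul(Rational(-1, 2), Add(-213, F), Add(-4, F)) (Function('t')(F) = Mul(Rational(-1, 2), Mul(Add(F, -4), Add(F, -213))) = Mul(Rational(-1, 2), Mul(Add(-4, F), Add(-213, F))) = Mul(Rational(-1, 2), Mul(Add(-213, F), Add(-4, F))) = Mul(Rational(-1, 2), Add(-213, F), Add(-4, F)))
Pow(Add(Function('h')(203), Function('t')(223)), Rational(1, 2)) = Pow(Add(Pow(Add(97, 203), Rational(1, 2)), Add(-426, Mul(Rational(-1, 2), Pow(223, 2)), Mul(Rational(217, 2), 223))), Rational(1, 2)) = Pow(Add(Pow(300, Rational(1, 2)), Add(-426, Mul(Rational(-1, 2), 49729), Rational(48391, 2))), Rational(1, 2)) = Pow(Add(Mul(10, Pow(3, Rational(1, 2))), Add(-426, Rational(-49729, 2), Rational(48391, 2))), Rational(1, 2)) = Pow(Add(Mul(10, Pow(3, Rational(1, 2))), -1095), Rational(1, 2)) = Pow(Add(-1095, Mul(10, Pow(3, Rational(1, 2)))), Rational(1, 2))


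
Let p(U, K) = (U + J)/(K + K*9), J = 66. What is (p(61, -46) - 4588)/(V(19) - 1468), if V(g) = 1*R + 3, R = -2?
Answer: 2110607/674820 ≈ 3.1277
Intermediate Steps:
p(U, K) = (66 + U)/(10*K) (p(U, K) = (U + 66)/(K + K*9) = (66 + U)/(K + 9*K) = (66 + U)/((10*K)) = (66 + U)*(1/(10*K)) = (66 + U)/(10*K))
V(g) = 1 (V(g) = 1*(-2) + 3 = -2 + 3 = 1)
(p(61, -46) - 4588)/(V(19) - 1468) = ((⅒)*(66 + 61)/(-46) - 4588)/(1 - 1468) = ((⅒)*(-1/46)*127 - 4588)/(-1467) = (-127/460 - 4588)*(-1/1467) = -2110607/460*(-1/1467) = 2110607/674820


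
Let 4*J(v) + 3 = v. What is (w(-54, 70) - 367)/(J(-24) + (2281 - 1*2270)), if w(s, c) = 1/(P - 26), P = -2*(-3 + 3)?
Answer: -19086/221 ≈ -86.362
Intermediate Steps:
J(v) = -3/4 + v/4
P = 0 (P = -2*0 = 0)
w(s, c) = -1/26 (w(s, c) = 1/(0 - 26) = 1/(-26) = -1/26)
(w(-54, 70) - 367)/(J(-24) + (2281 - 1*2270)) = (-1/26 - 367)/((-3/4 + (1/4)*(-24)) + (2281 - 1*2270)) = -9543/(26*((-3/4 - 6) + (2281 - 2270))) = -9543/(26*(-27/4 + 11)) = -9543/(26*17/4) = -9543/26*4/17 = -19086/221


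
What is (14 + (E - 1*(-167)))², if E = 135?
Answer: 99856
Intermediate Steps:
(14 + (E - 1*(-167)))² = (14 + (135 - 1*(-167)))² = (14 + (135 + 167))² = (14 + 302)² = 316² = 99856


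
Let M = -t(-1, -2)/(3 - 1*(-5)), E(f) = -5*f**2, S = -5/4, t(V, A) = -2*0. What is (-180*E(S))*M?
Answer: 0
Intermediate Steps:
t(V, A) = 0
S = -5/4 (S = -5*1/4 = -5/4 ≈ -1.2500)
M = 0 (M = -0/(3 - 1*(-5)) = -0/(3 + 5) = -0/8 = -1*0 = 0)
(-180*E(S))*M = -(-900)*(-5/4)**2*0 = -(-900)*25/16*0 = -180*(-125/16)*0 = (5625/4)*0 = 0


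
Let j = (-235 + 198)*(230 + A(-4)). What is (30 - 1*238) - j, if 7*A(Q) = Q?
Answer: 57966/7 ≈ 8280.9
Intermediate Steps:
A(Q) = Q/7
j = -59422/7 (j = (-235 + 198)*(230 + (⅐)*(-4)) = -37*(230 - 4/7) = -37*1606/7 = -59422/7 ≈ -8488.9)
(30 - 1*238) - j = (30 - 1*238) - 1*(-59422/7) = (30 - 238) + 59422/7 = -208 + 59422/7 = 57966/7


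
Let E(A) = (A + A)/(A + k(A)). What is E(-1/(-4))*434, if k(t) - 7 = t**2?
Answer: 3472/117 ≈ 29.675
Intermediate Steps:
k(t) = 7 + t**2
E(A) = 2*A/(7 + A + A**2) (E(A) = (A + A)/(A + (7 + A**2)) = (2*A)/(7 + A + A**2) = 2*A/(7 + A + A**2))
E(-1/(-4))*434 = (2*(-1/(-4))/(7 - 1/(-4) + (-1/(-4))**2))*434 = (2*(-1*(-1/4))/(7 - 1*(-1/4) + (-1*(-1/4))**2))*434 = (2*(1/4)/(7 + 1/4 + (1/4)**2))*434 = (2*(1/4)/(7 + 1/4 + 1/16))*434 = (2*(1/4)/(117/16))*434 = (2*(1/4)*(16/117))*434 = (8/117)*434 = 3472/117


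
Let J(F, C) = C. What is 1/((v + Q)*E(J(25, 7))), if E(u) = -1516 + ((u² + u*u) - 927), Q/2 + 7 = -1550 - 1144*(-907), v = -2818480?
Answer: 1/1750256410 ≈ 5.7134e-10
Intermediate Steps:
Q = 2072102 (Q = -14 + 2*(-1550 - 1144*(-907)) = -14 + 2*(-1550 + 1037608) = -14 + 2*1036058 = -14 + 2072116 = 2072102)
E(u) = -2443 + 2*u² (E(u) = -1516 + ((u² + u²) - 927) = -1516 + (2*u² - 927) = -1516 + (-927 + 2*u²) = -2443 + 2*u²)
1/((v + Q)*E(J(25, 7))) = 1/((-2818480 + 2072102)*(-2443 + 2*7²)) = 1/((-746378)*(-2443 + 2*49)) = -1/(746378*(-2443 + 98)) = -1/746378/(-2345) = -1/746378*(-1/2345) = 1/1750256410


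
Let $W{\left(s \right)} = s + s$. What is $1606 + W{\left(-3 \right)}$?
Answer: $1600$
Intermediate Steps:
$W{\left(s \right)} = 2 s$
$1606 + W{\left(-3 \right)} = 1606 + 2 \left(-3\right) = 1606 - 6 = 1600$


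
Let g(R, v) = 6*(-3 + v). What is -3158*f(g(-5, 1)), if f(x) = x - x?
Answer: 0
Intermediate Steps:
g(R, v) = -18 + 6*v
f(x) = 0
-3158*f(g(-5, 1)) = -3158*0 = 0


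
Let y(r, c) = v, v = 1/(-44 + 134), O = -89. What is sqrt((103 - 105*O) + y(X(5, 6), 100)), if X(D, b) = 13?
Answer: sqrt(8503210)/30 ≈ 97.201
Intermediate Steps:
v = 1/90 ≈ 0.011111
y(r, c) = 1/90
sqrt((103 - 105*O) + y(X(5, 6), 100)) = sqrt((103 - 105*(-89)) + 1/90) = sqrt((103 + 9345) + 1/90) = sqrt(9448 + 1/90) = sqrt(850321/90) = sqrt(8503210)/30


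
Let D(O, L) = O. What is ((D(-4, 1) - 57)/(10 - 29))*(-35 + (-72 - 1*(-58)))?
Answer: -2989/19 ≈ -157.32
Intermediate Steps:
((D(-4, 1) - 57)/(10 - 29))*(-35 + (-72 - 1*(-58))) = ((-4 - 57)/(10 - 29))*(-35 + (-72 - 1*(-58))) = (-61/(-19))*(-35 + (-72 + 58)) = (-61*(-1/19))*(-35 - 14) = (61/19)*(-49) = -2989/19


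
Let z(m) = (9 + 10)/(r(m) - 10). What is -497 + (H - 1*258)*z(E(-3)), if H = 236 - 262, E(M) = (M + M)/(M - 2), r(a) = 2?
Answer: 355/2 ≈ 177.50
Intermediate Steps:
E(M) = 2*M/(-2 + M) (E(M) = (2*M)/(-2 + M) = 2*M/(-2 + M))
H = -26
z(m) = -19/8 (z(m) = (9 + 10)/(2 - 10) = 19/(-8) = 19*(-⅛) = -19/8)
-497 + (H - 1*258)*z(E(-3)) = -497 + (-26 - 1*258)*(-19/8) = -497 + (-26 - 258)*(-19/8) = -497 - 284*(-19/8) = -497 + 1349/2 = 355/2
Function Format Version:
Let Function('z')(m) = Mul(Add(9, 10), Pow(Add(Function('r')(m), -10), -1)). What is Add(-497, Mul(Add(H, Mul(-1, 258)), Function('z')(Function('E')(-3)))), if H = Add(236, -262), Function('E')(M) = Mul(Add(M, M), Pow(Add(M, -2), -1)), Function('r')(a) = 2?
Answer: Rational(355, 2) ≈ 177.50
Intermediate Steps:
Function('E')(M) = Mul(2, M, Pow(Add(-2, M), -1)) (Function('E')(M) = Mul(Mul(2, M), Pow(Add(-2, M), -1)) = Mul(2, M, Pow(Add(-2, M), -1)))
H = -26
Function('z')(m) = Rational(-19, 8) (Function('z')(m) = Mul(Add(9, 10), Pow(Add(2, -10), -1)) = Mul(19, Pow(-8, -1)) = Mul(19, Rational(-1, 8)) = Rational(-19, 8))
Add(-497, Mul(Add(H, Mul(-1, 258)), Function('z')(Function('E')(-3)))) = Add(-497, Mul(Add(-26, Mul(-1, 258)), Rational(-19, 8))) = Add(-497, Mul(Add(-26, -258), Rational(-19, 8))) = Add(-497, Mul(-284, Rational(-19, 8))) = Add(-497, Rational(1349, 2)) = Rational(355, 2)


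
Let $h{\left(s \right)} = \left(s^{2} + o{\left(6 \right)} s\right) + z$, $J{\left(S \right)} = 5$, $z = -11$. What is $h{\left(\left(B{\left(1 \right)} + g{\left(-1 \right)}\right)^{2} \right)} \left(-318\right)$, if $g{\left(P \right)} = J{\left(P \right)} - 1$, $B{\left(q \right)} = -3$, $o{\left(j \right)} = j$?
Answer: $1272$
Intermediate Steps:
$g{\left(P \right)} = 4$ ($g{\left(P \right)} = 5 - 1 = 4$)
$h{\left(s \right)} = -11 + s^{2} + 6 s$ ($h{\left(s \right)} = \left(s^{2} + 6 s\right) - 11 = -11 + s^{2} + 6 s$)
$h{\left(\left(B{\left(1 \right)} + g{\left(-1 \right)}\right)^{2} \right)} \left(-318\right) = \left(-11 + \left(\left(-3 + 4\right)^{2}\right)^{2} + 6 \left(-3 + 4\right)^{2}\right) \left(-318\right) = \left(-11 + \left(1^{2}\right)^{2} + 6 \cdot 1^{2}\right) \left(-318\right) = \left(-11 + 1^{2} + 6 \cdot 1\right) \left(-318\right) = \left(-11 + 1 + 6\right) \left(-318\right) = \left(-4\right) \left(-318\right) = 1272$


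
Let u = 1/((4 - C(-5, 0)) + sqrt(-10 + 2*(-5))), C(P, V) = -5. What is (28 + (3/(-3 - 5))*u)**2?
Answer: (-3048649*I + 1803648*sqrt(5))/(64*(-61*I + 36*sqrt(5))) ≈ 782.13 + 0.92874*I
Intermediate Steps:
u = 1/(9 + 2*I*sqrt(5)) (u = 1/((4 - 1*(-5)) + sqrt(-10 + 2*(-5))) = 1/((4 + 5) + sqrt(-10 - 10)) = 1/(9 + sqrt(-20)) = 1/(9 + 2*I*sqrt(5)) ≈ 0.089109 - 0.044279*I)
(28 + (3/(-3 - 5))*u)**2 = (28 + (3/(-3 - 5))*(9/101 - 2*I*sqrt(5)/101))**2 = (28 + (3/(-8))*(9/101 - 2*I*sqrt(5)/101))**2 = (28 + (3*(-1/8))*(9/101 - 2*I*sqrt(5)/101))**2 = (28 - 3*(9/101 - 2*I*sqrt(5)/101)/8)**2 = (28 + (-27/808 + 3*I*sqrt(5)/404))**2 = (22597/808 + 3*I*sqrt(5)/404)**2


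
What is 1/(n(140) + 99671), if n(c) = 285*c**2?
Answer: 1/5685671 ≈ 1.7588e-7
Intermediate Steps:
1/(n(140) + 99671) = 1/(285*140**2 + 99671) = 1/(285*19600 + 99671) = 1/(5586000 + 99671) = 1/5685671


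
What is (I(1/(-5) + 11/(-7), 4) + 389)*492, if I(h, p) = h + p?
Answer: 6736956/35 ≈ 1.9248e+5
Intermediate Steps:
(I(1/(-5) + 11/(-7), 4) + 389)*492 = (((1/(-5) + 11/(-7)) + 4) + 389)*492 = (((1*(-⅕) + 11*(-⅐)) + 4) + 389)*492 = (((-⅕ - 11/7) + 4) + 389)*492 = ((-62/35 + 4) + 389)*492 = (78/35 + 389)*492 = (13693/35)*492 = 6736956/35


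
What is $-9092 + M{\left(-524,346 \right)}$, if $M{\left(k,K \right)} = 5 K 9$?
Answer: $6478$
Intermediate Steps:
$M{\left(k,K \right)} = 45 K$
$-9092 + M{\left(-524,346 \right)} = -9092 + 45 \cdot 346 = -9092 + 15570 = 6478$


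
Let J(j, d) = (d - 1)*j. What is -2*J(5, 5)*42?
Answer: -1680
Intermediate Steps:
J(j, d) = j*(-1 + d) (J(j, d) = (-1 + d)*j = j*(-1 + d))
-2*J(5, 5)*42 = -10*(-1 + 5)*42 = -10*4*42 = -2*20*42 = -40*42 = -1680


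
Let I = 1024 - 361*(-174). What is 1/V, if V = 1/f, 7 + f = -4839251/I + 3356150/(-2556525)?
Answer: -549133606685/6528137718 ≈ -84.118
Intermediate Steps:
I = 63838 (I = 1024 + 62814 = 63838)
f = -549133606685/6528137718 (f = -7 + (-4839251/63838 + 3356150/(-2556525)) = -7 + (-4839251*1/63838 + 3356150*(-1/2556525)) = -7 + (-4839251/63838 - 134246/102261) = -7 - 503436642659/6528137718 = -549133606685/6528137718 ≈ -84.118)
V = -6528137718/549133606685 (V = 1/(-549133606685/6528137718) = -6528137718/549133606685 ≈ -0.011888)
1/V = 1/(-6528137718/549133606685) = -549133606685/6528137718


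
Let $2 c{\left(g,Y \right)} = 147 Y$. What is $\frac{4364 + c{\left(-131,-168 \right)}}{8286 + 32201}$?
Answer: $- \frac{7984}{40487} \approx -0.1972$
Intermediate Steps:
$c{\left(g,Y \right)} = \frac{147 Y}{2}$
$\frac{4364 + c{\left(-131,-168 \right)}}{8286 + 32201} = \frac{4364 + \frac{147}{2} \left(-168\right)}{8286 + 32201} = \frac{4364 - 12348}{40487} = \left(-7984\right) \frac{1}{40487} = - \frac{7984}{40487}$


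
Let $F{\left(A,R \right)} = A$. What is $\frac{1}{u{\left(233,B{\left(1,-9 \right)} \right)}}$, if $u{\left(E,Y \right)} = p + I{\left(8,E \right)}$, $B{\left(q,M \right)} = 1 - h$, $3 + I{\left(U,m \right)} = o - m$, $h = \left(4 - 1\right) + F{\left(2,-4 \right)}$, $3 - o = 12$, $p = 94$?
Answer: $- \frac{1}{151} \approx -0.0066225$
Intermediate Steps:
$o = -9$ ($o = 3 - 12 = -9$)
$h = 5$ ($h = \left(4 - 1\right) + 2 = 3 + 2 = 5$)
$I{\left(U,m \right)} = -12 - m$ ($I{\left(U,m \right)} = -3 - \left(9 + m\right) = -12 - m$)
$B{\left(q,M \right)} = -4$ ($B{\left(q,M \right)} = 1 - 5 = -4$)
$u{\left(E,Y \right)} = 82 - E$ ($u{\left(E,Y \right)} = 94 - \left(12 + E\right) = 82 - E$)
$\frac{1}{u{\left(233,B{\left(1,-9 \right)} \right)}} = \frac{1}{82 - 233} = \frac{1}{-151} = - \frac{1}{151}$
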